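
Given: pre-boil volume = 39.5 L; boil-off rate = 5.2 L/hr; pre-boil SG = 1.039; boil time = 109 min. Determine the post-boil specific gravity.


V_post = V_pre − rate·(t/60);  SG_post = 1 + (SG_pre−1)·V_pre/V_post
V_post = 39.5 − 5.2·(109/60) = 30.0533
SG_post = 1 + (1.039 − 1)·39.5/30.0533

1.0513


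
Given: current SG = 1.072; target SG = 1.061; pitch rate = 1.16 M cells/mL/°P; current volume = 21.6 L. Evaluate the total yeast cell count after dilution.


V_w = V·((SG_c−1)/(SG_t−1)−1);  °P = 259 − 259/SG_t;  cells = rate·(V+V_w)·°P
V_w = 21.6·((1.072−1)/(1.061−1)−1) = 3.8951
V_final = 21.6 + 3.8951 = 25.4951
°P = 259 − 259/1.061 = 14.8907
cells = 1.16·25.4951·14.8907

440.3810 billion cells


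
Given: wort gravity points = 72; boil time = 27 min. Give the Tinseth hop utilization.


U = 1.65·0.000125^(GP/1000) · (1 − e^(−0.04·t))/4.15
bigness = 1.65·0.000125^(72/1000) = 0.8639
boil_factor = (1 − e^(−0.04·27))/4.15 = 0.1591
U = 0.8639 · 0.1591

0.1375


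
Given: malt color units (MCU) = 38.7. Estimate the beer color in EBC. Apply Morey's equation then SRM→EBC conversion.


SRM = 1.4922·MCU^0.6859;  EBC = SRM·1.97
SRM = 1.4922·38.7^0.6859 = 18.3163
EBC = 18.3163·1.97

36.0831 EBC


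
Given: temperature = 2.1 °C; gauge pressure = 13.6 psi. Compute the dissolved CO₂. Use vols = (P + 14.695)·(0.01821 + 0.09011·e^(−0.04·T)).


vols = (13.6 + 14.695)·(0.01821 + 0.09011·e^(−0.04·2.1))

2.8595 volumes


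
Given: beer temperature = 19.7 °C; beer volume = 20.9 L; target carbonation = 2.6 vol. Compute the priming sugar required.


residual = 14.695·(0.01821 + 0.09011·e^(−0.04·T));  sugar = (target − residual)·4.0·V
residual = 14.695·(0.01821 + 0.09011·e^(−0.04·19.7)) = 0.8698
sugar = (2.6 − 0.8698)·4.0·20.9

144.6476 g


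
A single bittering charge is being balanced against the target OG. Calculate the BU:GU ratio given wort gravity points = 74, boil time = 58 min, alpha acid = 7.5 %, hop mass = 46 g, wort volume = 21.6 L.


U = 1.65·0.000125^(GP/1000)·(1−e^(−0.04t))/4.15;  IBU = (α/100)·m·U·1000/V;  BU:GU = IBU/GP
U = 1.65·0.000125^(74/1000)·(1−e^(−0.04·58))/4.15 = 0.1844
IBU = (7.5/100)·46·0.1844·1000/21.6 = 29.4474
BU:GU = 29.4474/74

0.3979


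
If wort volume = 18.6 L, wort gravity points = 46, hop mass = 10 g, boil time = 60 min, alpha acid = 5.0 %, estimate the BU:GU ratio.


U = 1.65·0.000125^(GP/1000)·(1−e^(−0.04t))/4.15;  IBU = (α/100)·m·U·1000/V;  BU:GU = IBU/GP
U = 1.65·0.000125^(46/1000)·(1−e^(−0.04·60))/4.15 = 0.2391
IBU = (5.0/100)·10·0.2391·1000/18.6 = 6.4276
BU:GU = 6.4276/46

0.1397


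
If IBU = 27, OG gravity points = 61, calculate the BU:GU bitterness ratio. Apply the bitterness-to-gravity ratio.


BU:GU = IBU / OG_points
BU:GU = 27 / 61

0.4426


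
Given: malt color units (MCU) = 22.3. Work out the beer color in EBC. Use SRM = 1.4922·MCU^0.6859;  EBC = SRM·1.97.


SRM = 1.4922·22.3^0.6859 = 12.5496
EBC = 12.5496·1.97

24.7227 EBC


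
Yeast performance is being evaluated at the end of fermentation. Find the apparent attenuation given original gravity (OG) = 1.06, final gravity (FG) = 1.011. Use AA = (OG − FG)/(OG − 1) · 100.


AA = (1.06 − 1.011)/(1.06 − 1) · 100

81.6667 %


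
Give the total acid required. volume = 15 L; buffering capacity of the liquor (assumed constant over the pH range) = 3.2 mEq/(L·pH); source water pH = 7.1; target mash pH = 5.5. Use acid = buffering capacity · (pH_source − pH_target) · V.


acid = 3.2 · (7.1 − 5.5) · 15

76.8000 mEq


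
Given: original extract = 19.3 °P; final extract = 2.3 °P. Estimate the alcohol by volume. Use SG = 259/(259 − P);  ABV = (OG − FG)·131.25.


OG = 259/(259 − 19.3) = 1.0805
FG = 259/(259 − 2.3) = 1.0090
ABV = (1.0805 − 1.0090)·131.25

9.3919 % ABV


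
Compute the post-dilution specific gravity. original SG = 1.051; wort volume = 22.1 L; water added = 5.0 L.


SG_new = 1 + (SG_old − 1)·V_old/(V_old + V_water)
pts = (1.051 − 1)·1000·22.1/(22.1 + 5.0) = 41.5904
SG_new = 1 + 41.5904/1000

1.0416


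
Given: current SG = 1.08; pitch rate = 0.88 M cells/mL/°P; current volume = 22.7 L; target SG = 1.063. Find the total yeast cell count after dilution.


V_w = V·((SG_c−1)/(SG_t−1)−1);  °P = 259 − 259/SG_t;  cells = rate·(V+V_w)·°P
V_w = 22.7·((1.08−1)/(1.063−1)−1) = 6.1254
V_final = 22.7 + 6.1254 = 28.8254
°P = 259 − 259/1.063 = 15.3500
cells = 0.88·28.8254·15.3500

389.3723 billion cells


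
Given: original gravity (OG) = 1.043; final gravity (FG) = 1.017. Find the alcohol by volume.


ABV = (OG − FG) · 131.25
ABV = (1.043 − 1.017) · 131.25

3.4125 % ABV


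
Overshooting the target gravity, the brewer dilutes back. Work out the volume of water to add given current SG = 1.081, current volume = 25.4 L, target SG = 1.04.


V_water = V·((SG_curr − 1)/(SG_target − 1) − 1)
V_water = 25.4·((1.081 − 1)/(1.04 − 1) − 1)

26.0350 L


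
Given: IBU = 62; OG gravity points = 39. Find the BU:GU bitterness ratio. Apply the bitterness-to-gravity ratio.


BU:GU = IBU / OG_points
BU:GU = 62 / 39

1.5897


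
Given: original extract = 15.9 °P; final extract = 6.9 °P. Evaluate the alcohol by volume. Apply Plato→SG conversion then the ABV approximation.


SG = 259/(259 − P);  ABV = (OG − FG)·131.25
OG = 259/(259 − 15.9) = 1.0654
FG = 259/(259 − 6.9) = 1.0274
ABV = (1.0654 − 1.0274)·131.25

4.9921 % ABV


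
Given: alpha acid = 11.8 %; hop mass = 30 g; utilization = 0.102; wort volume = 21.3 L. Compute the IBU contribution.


IBU = (α/100)·mass·U·1000 / V
IBU = (11.8/100)·30·0.102·1000 / 21.3

16.9521 IBU


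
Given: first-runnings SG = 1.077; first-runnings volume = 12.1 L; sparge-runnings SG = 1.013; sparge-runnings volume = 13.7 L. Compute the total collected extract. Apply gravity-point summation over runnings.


total = Σ (SG_i − 1)·1000·V_i
first = (1.077 − 1)·1000·12.1 = 931.7000
sparge = (1.013 − 1)·1000·13.7 = 178.1000
total = 931.7000 + 178.1000

1109.8000 gravity·L


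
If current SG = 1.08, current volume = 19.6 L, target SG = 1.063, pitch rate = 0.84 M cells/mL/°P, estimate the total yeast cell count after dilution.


V_w = V·((SG_c−1)/(SG_t−1)−1);  °P = 259 − 259/SG_t;  cells = rate·(V+V_w)·°P
V_w = 19.6·((1.08−1)/(1.063−1)−1) = 5.2889
V_final = 19.6 + 5.2889 = 24.8889
°P = 259 − 259/1.063 = 15.3500
cells = 0.84·24.8889·15.3500

320.9163 billion cells


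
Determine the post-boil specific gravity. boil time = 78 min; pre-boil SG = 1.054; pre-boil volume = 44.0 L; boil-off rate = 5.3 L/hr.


V_post = V_pre − rate·(t/60);  SG_post = 1 + (SG_pre−1)·V_pre/V_post
V_post = 44.0 − 5.3·(78/60) = 37.1100
SG_post = 1 + (1.054 − 1)·44.0/37.1100

1.0640


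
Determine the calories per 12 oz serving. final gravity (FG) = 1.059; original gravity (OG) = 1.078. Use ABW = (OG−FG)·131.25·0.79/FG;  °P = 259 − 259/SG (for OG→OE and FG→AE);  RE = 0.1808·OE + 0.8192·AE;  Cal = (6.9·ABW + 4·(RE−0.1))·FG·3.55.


ABW = (1.078 − 1.059)·131.25·0.79/1.059 = 1.8603
OE = 259 − 259/1.078 = 18.7403 °P
AE = 259 − 259/1.059 = 14.4297 °P
RE = 0.1808·18.7403 + 0.8192·14.4297 = 15.2090 °P
Cal = (6.9·1.8603 + 4·(15.2090−0.1))·1.059·3.55

275.4629 kcal


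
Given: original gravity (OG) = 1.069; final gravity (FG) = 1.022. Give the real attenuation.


AA = (OG−FG)/(OG−1)·100;  RA = AA·0.8192
AA = (1.069 − 1.022)/(1.069 − 1)·100 = 68.1159
RA = 68.1159·0.8192

55.8006 %


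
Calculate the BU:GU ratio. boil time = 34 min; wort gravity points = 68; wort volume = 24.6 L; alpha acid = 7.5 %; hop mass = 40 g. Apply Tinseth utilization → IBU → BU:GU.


U = 1.65·0.000125^(GP/1000)·(1−e^(−0.04t))/4.15;  IBU = (α/100)·m·U·1000/V;  BU:GU = IBU/GP
U = 1.65·0.000125^(68/1000)·(1−e^(−0.04·34))/4.15 = 0.1604
IBU = (7.5/100)·40·0.1604·1000/24.6 = 19.5614
BU:GU = 19.5614/68

0.2877


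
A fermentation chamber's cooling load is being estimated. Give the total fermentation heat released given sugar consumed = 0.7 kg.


Q = m_sugar · 590 kJ/kg
Q = 0.7 · 590

413.0000 kJ


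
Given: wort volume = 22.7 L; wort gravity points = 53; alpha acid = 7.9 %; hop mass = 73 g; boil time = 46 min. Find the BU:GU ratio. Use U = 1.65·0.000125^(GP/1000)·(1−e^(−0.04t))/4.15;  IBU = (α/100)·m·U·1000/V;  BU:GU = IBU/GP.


U = 1.65·0.000125^(53/1000)·(1−e^(−0.04·46))/4.15 = 0.2077
IBU = (7.9/100)·73·0.2077·1000/22.7 = 52.7699
BU:GU = 52.7699/53

0.9957


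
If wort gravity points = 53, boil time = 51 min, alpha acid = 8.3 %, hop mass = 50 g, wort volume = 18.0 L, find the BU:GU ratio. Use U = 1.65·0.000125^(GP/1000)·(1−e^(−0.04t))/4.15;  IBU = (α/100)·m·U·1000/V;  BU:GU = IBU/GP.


U = 1.65·0.000125^(53/1000)·(1−e^(−0.04·51))/4.15 = 0.2148
IBU = (8.3/100)·50·0.2148·1000/18.0 = 49.5282
BU:GU = 49.5282/53

0.9345


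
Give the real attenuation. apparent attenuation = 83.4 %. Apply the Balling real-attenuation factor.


RA = AA · 0.8192
RA = 83.4 · 0.8192

68.3213 %


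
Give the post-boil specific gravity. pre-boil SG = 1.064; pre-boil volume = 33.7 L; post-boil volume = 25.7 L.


SG_post = 1 + (SG_pre − 1)·V_pre/V_post
pts_pre = (1.064 − 1)·1000 = 64.0000
pts_post = 64.0000·33.7/25.7 = 83.9222
SG_post = 1 + 83.9222/1000

1.0839


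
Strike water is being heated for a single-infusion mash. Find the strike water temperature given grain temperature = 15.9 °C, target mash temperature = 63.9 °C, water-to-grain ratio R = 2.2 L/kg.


T_strike = (0.41/R)·(T_mash − T_grain) + T_mash
T_strike = (0.41/2.2)·(63.9 − 15.9) + 63.9

72.8455 °C


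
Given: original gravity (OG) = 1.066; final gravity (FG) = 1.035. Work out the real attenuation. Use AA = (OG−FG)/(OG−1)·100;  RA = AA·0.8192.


AA = (1.066 − 1.035)/(1.066 − 1)·100 = 46.9697
RA = 46.9697·0.8192

38.4776 %


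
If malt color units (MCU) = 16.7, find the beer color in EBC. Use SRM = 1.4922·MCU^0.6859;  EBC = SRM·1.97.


SRM = 1.4922·16.7^0.6859 = 10.2917
EBC = 10.2917·1.97

20.2747 EBC


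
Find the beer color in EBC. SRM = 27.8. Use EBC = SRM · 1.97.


EBC = 27.8 · 1.97

54.7660 EBC


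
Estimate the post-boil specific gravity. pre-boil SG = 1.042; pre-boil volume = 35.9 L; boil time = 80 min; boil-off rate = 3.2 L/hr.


V_post = V_pre − rate·(t/60);  SG_post = 1 + (SG_pre−1)·V_pre/V_post
V_post = 35.9 − 3.2·(80/60) = 31.6333
SG_post = 1 + (1.042 − 1)·35.9/31.6333

1.0477


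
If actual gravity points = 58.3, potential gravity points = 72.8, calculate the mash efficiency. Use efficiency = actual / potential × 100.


efficiency = 58.3 / 72.8 × 100

80.0824 %


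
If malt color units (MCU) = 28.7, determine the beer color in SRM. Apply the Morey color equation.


SRM = 1.4922 · MCU^0.6859
SRM = 1.4922 · 28.7^0.6859

14.9207 SRM


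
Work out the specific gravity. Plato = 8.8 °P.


SG = 259/(259 − P)
SG = 259/(259 − 8.8)

1.0352


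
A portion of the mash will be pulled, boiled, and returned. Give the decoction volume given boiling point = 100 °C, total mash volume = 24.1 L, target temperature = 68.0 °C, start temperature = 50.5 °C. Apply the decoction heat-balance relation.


V_dec = V_total·(T_target − T_start)/(T_boil − T_start)
V_dec = 24.1·(68.0 − 50.5)/(100 − 50.5)

8.5202 L


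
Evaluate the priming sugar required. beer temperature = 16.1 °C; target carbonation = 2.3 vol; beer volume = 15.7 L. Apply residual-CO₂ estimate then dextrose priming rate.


residual = 14.695·(0.01821 + 0.09011·e^(−0.04·T));  sugar = (target − residual)·4.0·V
residual = 14.695·(0.01821 + 0.09011·e^(−0.04·16.1)) = 0.9630
sugar = (2.3 − 0.9630)·4.0·15.7

83.9616 g


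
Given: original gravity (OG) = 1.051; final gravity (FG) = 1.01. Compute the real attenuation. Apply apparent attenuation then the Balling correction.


AA = (OG−FG)/(OG−1)·100;  RA = AA·0.8192
AA = (1.051 − 1.01)/(1.051 − 1)·100 = 80.3922
RA = 80.3922·0.8192

65.8573 %


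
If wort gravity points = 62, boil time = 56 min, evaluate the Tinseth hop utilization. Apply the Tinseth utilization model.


U = 1.65·0.000125^(GP/1000) · (1 − e^(−0.04·t))/4.15
bigness = 1.65·0.000125^(62/1000) = 0.9451
boil_factor = (1 − e^(−0.04·56))/4.15 = 0.2153
U = 0.9451 · 0.2153

0.2035


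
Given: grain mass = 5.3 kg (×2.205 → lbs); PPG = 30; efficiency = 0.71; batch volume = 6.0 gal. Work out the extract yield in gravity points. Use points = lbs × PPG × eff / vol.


lbs = 5.3 × 2.205 = 11.6865
points = 11.6865 × 30 × 0.71 / 6.0

41.4871 points


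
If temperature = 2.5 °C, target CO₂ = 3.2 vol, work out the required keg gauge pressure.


psi = vols/(0.01821 + 0.09011·e^(−0.04·T)) − 14.695
psi = 3.2/(0.01821 + 0.09011·e^(−0.04·2.5)) − 14.695

17.3868 psi


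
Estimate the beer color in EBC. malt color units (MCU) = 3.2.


SRM = 1.4922·MCU^0.6859;  EBC = SRM·1.97
SRM = 1.4922·3.2^0.6859 = 3.3137
EBC = 3.3137·1.97

6.5279 EBC


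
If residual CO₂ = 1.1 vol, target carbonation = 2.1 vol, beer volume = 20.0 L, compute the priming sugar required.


sugar = (target − residual)·4.0·V
sugar = (2.1 − 1.1)·4.0·20.0

80.0000 g


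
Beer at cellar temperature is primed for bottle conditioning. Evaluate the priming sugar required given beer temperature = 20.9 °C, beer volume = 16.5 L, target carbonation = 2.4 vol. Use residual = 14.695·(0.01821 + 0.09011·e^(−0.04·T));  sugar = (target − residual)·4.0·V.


residual = 14.695·(0.01821 + 0.09011·e^(−0.04·20.9)) = 0.8415
sugar = (2.4 − 0.8415)·4.0·16.5

102.8581 g


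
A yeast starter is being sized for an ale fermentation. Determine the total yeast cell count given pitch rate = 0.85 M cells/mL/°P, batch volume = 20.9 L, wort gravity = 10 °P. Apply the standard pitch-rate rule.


cells (billions) = rate · V_L · °P
cells = 0.85 · 20.9 · 10

177.6500 billion cells


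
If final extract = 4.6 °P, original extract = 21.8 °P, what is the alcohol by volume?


SG = 259/(259 − P);  ABV = (OG − FG)·131.25
OG = 259/(259 − 21.8) = 1.0919
FG = 259/(259 − 4.6) = 1.0181
ABV = (1.0919 − 1.0181)·131.25

9.6894 % ABV


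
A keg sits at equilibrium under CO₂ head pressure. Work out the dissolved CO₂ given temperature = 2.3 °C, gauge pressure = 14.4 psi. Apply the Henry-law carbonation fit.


vols = (P + 14.695)·(0.01821 + 0.09011·e^(−0.04·T))
vols = (14.4 + 14.695)·(0.01821 + 0.09011·e^(−0.04·2.3))

2.9211 volumes


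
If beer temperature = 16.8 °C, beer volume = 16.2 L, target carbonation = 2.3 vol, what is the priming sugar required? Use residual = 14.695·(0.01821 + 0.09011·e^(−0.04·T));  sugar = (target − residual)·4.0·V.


residual = 14.695·(0.01821 + 0.09011·e^(−0.04·16.8)) = 0.9438
sugar = (2.3 − 0.9438)·4.0·16.2

87.8799 g


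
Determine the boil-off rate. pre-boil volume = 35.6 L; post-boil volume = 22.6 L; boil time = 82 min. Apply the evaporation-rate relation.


rate = (V_pre − V_post) / (t_min/60)
rate = (35.6 − 22.6) / (82/60)

9.5122 L/hr


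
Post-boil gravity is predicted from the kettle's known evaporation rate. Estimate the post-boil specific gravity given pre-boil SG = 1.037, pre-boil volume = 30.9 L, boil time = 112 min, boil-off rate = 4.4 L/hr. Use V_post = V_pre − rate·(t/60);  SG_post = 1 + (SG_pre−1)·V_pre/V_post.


V_post = 30.9 − 4.4·(112/60) = 22.6867
SG_post = 1 + (1.037 − 1)·30.9/22.6867

1.0504


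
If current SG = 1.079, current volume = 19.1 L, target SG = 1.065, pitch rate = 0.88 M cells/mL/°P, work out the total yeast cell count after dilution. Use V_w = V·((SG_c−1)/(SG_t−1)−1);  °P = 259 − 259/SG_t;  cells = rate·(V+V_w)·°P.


V_w = 19.1·((1.079−1)/(1.065−1)−1) = 4.1138
V_final = 19.1 + 4.1138 = 23.2138
°P = 259 − 259/1.065 = 15.8075
cells = 0.88·23.2138·15.8075

322.9188 billion cells


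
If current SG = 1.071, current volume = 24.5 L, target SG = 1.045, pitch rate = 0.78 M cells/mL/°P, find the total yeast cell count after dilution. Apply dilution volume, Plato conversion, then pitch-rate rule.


V_w = V·((SG_c−1)/(SG_t−1)−1);  °P = 259 − 259/SG_t;  cells = rate·(V+V_w)·°P
V_w = 24.5·((1.071−1)/(1.045−1)−1) = 14.1556
V_final = 24.5 + 14.1556 = 38.6556
°P = 259 − 259/1.045 = 11.1531
cells = 0.78·38.6556·11.1531

336.2811 billion cells


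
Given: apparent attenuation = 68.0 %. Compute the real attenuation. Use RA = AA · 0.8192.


RA = 68.0 · 0.8192

55.7056 %


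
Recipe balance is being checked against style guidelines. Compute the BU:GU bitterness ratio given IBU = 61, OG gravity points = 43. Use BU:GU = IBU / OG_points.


BU:GU = 61 / 43

1.4186


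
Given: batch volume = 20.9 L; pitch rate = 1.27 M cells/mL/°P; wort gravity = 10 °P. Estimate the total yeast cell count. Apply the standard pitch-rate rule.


cells (billions) = rate · V_L · °P
cells = 1.27 · 20.9 · 10

265.4300 billion cells


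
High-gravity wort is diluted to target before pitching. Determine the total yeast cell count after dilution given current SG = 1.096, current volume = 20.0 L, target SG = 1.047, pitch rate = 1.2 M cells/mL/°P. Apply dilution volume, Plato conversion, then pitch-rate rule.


V_w = V·((SG_c−1)/(SG_t−1)−1);  °P = 259 − 259/SG_t;  cells = rate·(V+V_w)·°P
V_w = 20.0·((1.096−1)/(1.047−1)−1) = 20.8511
V_final = 20.0 + 20.8511 = 40.8511
°P = 259 − 259/1.047 = 11.6266
cells = 1.2·40.8511·11.6266

569.9484 billion cells


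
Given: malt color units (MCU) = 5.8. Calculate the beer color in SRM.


SRM = 1.4922 · MCU^0.6859
SRM = 1.4922 · 5.8^0.6859

4.9827 SRM


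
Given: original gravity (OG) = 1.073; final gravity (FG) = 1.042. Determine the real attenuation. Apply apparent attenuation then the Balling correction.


AA = (OG−FG)/(OG−1)·100;  RA = AA·0.8192
AA = (1.073 − 1.042)/(1.073 − 1)·100 = 42.4658
RA = 42.4658·0.8192

34.7879 %


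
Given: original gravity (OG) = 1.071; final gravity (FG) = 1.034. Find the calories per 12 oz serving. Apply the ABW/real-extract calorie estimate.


ABW = (OG−FG)·131.25·0.79/FG;  °P = 259 − 259/SG (for OG→OE and FG→AE);  RE = 0.1808·OE + 0.8192·AE;  Cal = (6.9·ABW + 4·(RE−0.1))·FG·3.55
ABW = (1.071 − 1.034)·131.25·0.79/1.034 = 3.7103
OE = 259 − 259/1.071 = 17.1699 °P
AE = 259 − 259/1.034 = 8.5164 °P
RE = 0.1808·17.1699 + 0.8192·8.5164 = 10.0810 °P
Cal = (6.9·3.7103 + 4·(10.0810−0.1))·1.034·3.55

240.5225 kcal


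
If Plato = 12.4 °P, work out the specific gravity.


SG = 259/(259 − P)
SG = 259/(259 − 12.4)

1.0503


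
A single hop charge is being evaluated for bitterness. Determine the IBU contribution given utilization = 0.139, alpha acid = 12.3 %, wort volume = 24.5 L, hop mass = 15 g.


IBU = (α/100)·mass·U·1000 / V
IBU = (12.3/100)·15·0.139·1000 / 24.5

10.4676 IBU


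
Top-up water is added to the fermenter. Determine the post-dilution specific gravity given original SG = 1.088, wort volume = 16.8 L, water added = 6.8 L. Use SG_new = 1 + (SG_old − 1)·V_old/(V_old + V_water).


pts = (1.088 − 1)·1000·16.8/(16.8 + 6.8) = 62.6441
SG_new = 1 + 62.6441/1000

1.0626


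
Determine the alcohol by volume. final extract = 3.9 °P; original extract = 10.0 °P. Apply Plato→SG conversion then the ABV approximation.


SG = 259/(259 − P);  ABV = (OG − FG)·131.25
OG = 259/(259 − 10.0) = 1.0402
FG = 259/(259 − 3.9) = 1.0153
ABV = (1.0402 − 1.0153)·131.25

3.2645 % ABV


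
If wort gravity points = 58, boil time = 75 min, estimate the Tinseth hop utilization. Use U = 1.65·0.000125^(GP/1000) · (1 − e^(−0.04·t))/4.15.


bigness = 1.65·0.000125^(58/1000) = 0.9797
boil_factor = (1 − e^(−0.04·75))/4.15 = 0.2290
U = 0.9797 · 0.2290

0.2243


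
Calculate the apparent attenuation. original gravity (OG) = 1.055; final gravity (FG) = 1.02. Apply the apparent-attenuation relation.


AA = (OG − FG)/(OG − 1) · 100
AA = (1.055 − 1.02)/(1.055 − 1) · 100

63.6364 %


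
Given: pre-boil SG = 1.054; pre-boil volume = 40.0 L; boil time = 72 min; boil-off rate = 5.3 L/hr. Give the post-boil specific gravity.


V_post = V_pre − rate·(t/60);  SG_post = 1 + (SG_pre−1)·V_pre/V_post
V_post = 40.0 − 5.3·(72/60) = 33.6400
SG_post = 1 + (1.054 − 1)·40.0/33.6400

1.0642


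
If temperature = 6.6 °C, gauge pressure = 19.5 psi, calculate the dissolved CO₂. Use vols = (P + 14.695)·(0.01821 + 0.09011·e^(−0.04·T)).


vols = (19.5 + 14.695)·(0.01821 + 0.09011·e^(−0.04·6.6))

2.9891 volumes


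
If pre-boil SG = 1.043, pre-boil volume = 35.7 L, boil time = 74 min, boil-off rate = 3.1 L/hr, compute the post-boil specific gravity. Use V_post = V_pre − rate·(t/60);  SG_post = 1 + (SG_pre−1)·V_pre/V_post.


V_post = 35.7 − 3.1·(74/60) = 31.8767
SG_post = 1 + (1.043 − 1)·35.7/31.8767

1.0482


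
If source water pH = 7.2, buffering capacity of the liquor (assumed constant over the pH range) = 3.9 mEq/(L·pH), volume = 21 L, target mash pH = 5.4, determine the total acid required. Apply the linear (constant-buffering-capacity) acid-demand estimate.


acid = buffering capacity · (pH_source − pH_target) · V
acid = 3.9 · (7.2 − 5.4) · 21

147.4200 mEq


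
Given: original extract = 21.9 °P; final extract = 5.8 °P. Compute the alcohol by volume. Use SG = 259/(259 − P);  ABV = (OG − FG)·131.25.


OG = 259/(259 − 21.9) = 1.0924
FG = 259/(259 − 5.8) = 1.0229
ABV = (1.0924 − 1.0229)·131.25

9.1165 % ABV


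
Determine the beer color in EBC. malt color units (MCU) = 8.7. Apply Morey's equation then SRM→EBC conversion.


SRM = 1.4922·MCU^0.6859;  EBC = SRM·1.97
SRM = 1.4922·8.7^0.6859 = 6.5803
EBC = 6.5803·1.97

12.9631 EBC


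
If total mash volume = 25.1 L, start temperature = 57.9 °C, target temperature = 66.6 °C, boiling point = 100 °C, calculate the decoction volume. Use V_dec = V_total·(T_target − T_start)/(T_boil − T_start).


V_dec = 25.1·(66.6 − 57.9)/(100 − 57.9)

5.1869 L


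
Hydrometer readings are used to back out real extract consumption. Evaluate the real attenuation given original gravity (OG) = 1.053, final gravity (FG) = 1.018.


AA = (OG−FG)/(OG−1)·100;  RA = AA·0.8192
AA = (1.053 − 1.018)/(1.053 − 1)·100 = 66.0377
RA = 66.0377·0.8192

54.0981 %


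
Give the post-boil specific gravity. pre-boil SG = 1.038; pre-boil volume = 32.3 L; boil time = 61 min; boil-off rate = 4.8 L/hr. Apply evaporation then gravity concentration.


V_post = V_pre − rate·(t/60);  SG_post = 1 + (SG_pre−1)·V_pre/V_post
V_post = 32.3 − 4.8·(61/60) = 27.4200
SG_post = 1 + (1.038 − 1)·32.3/27.4200

1.0448


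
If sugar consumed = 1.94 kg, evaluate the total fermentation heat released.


Q = m_sugar · 590 kJ/kg
Q = 1.94 · 590

1144.6000 kJ


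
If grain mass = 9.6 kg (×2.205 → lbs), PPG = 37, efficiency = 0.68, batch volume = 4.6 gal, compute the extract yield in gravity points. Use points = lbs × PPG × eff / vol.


lbs = 9.6 × 2.205 = 21.1680
points = 21.1680 × 37 × 0.68 / 4.6

115.7798 points


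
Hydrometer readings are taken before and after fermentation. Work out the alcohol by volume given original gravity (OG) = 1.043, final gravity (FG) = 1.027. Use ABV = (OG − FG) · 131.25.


ABV = (1.043 − 1.027) · 131.25

2.1000 % ABV


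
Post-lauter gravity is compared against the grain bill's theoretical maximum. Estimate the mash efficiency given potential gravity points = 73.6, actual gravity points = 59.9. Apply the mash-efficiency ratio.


efficiency = actual / potential × 100
efficiency = 59.9 / 73.6 × 100

81.3859 %


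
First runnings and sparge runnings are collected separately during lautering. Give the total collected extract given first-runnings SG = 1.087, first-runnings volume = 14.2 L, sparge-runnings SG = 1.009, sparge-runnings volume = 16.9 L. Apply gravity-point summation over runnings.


total = Σ (SG_i − 1)·1000·V_i
first = (1.087 − 1)·1000·14.2 = 1235.4000
sparge = (1.009 − 1)·1000·16.9 = 152.1000
total = 1235.4000 + 152.1000

1387.5000 gravity·L


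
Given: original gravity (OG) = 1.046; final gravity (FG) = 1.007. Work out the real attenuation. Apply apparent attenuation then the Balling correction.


AA = (OG−FG)/(OG−1)·100;  RA = AA·0.8192
AA = (1.046 − 1.007)/(1.046 − 1)·100 = 84.7826
RA = 84.7826·0.8192

69.4539 %


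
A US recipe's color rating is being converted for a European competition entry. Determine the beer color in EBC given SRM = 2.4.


EBC = SRM · 1.97
EBC = 2.4 · 1.97

4.7280 EBC


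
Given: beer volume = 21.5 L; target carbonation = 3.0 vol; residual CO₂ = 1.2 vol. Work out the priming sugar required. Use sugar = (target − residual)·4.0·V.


sugar = (3.0 − 1.2)·4.0·21.5

154.8000 g


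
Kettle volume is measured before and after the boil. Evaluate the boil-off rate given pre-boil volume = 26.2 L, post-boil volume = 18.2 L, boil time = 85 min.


rate = (V_pre − V_post) / (t_min/60)
rate = (26.2 − 18.2) / (85/60)

5.6471 L/hr


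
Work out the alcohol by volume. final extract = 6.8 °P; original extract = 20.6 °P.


SG = 259/(259 − P);  ABV = (OG − FG)·131.25
OG = 259/(259 − 20.6) = 1.0864
FG = 259/(259 − 6.8) = 1.0270
ABV = (1.0864 − 1.0270)·131.25

7.8024 % ABV


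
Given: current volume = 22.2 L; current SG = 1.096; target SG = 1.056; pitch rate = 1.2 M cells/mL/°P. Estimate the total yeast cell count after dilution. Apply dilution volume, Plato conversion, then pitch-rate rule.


V_w = V·((SG_c−1)/(SG_t−1)−1);  °P = 259 − 259/SG_t;  cells = rate·(V+V_w)·°P
V_w = 22.2·((1.096−1)/(1.056−1)−1) = 15.8571
V_final = 22.2 + 15.8571 = 38.0571
°P = 259 − 259/1.056 = 13.7348
cells = 1.2·38.0571·13.7348

627.2509 billion cells


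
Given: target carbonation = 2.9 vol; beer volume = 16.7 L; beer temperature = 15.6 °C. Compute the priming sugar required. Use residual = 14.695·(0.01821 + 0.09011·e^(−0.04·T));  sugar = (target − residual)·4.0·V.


residual = 14.695·(0.01821 + 0.09011·e^(−0.04·15.6)) = 0.9771
sugar = (2.9 − 0.9771)·4.0·16.7

128.4510 g


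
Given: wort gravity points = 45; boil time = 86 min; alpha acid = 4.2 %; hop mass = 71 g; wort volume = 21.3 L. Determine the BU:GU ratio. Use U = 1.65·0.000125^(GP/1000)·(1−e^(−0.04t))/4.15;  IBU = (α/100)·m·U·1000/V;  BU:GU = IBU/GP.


U = 1.65·0.000125^(45/1000)·(1−e^(−0.04·86))/4.15 = 0.2568
IBU = (4.2/100)·71·0.2568·1000/21.3 = 35.9560
BU:GU = 35.9560/45

0.7990


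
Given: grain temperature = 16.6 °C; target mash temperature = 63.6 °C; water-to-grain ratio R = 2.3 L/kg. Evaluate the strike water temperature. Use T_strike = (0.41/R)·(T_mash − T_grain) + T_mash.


T_strike = (0.41/2.3)·(63.6 − 16.6) + 63.6

71.9783 °C


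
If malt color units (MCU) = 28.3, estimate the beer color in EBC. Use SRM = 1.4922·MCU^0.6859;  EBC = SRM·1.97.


SRM = 1.4922·28.3^0.6859 = 14.7777
EBC = 14.7777·1.97

29.1121 EBC


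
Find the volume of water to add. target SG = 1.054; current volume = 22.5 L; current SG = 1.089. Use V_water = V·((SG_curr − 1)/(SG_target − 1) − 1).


V_water = 22.5·((1.089 − 1)/(1.054 − 1) − 1)

14.5833 L


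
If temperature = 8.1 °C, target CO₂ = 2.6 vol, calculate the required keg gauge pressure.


psi = vols/(0.01821 + 0.09011·e^(−0.04·T)) − 14.695
psi = 2.6/(0.01821 + 0.09011·e^(−0.04·8.1)) − 14.695

16.4868 psi


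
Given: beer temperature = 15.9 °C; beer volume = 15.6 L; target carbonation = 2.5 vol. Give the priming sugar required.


residual = 14.695·(0.01821 + 0.09011·e^(−0.04·T));  sugar = (target − residual)·4.0·V
residual = 14.695·(0.01821 + 0.09011·e^(−0.04·15.9)) = 0.9686
sugar = (2.5 − 0.9686)·4.0·15.6

95.5583 g


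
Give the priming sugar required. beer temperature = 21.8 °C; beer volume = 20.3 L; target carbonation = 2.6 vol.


residual = 14.695·(0.01821 + 0.09011·e^(−0.04·T));  sugar = (target − residual)·4.0·V
residual = 14.695·(0.01821 + 0.09011·e^(−0.04·21.8)) = 0.8212
sugar = (2.6 − 0.8212)·4.0·20.3

144.4346 g


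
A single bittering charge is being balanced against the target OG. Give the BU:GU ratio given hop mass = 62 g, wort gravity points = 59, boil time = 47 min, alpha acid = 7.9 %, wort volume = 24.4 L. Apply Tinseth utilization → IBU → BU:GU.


U = 1.65·0.000125^(GP/1000)·(1−e^(−0.04t))/4.15;  IBU = (α/100)·m·U·1000/V;  BU:GU = IBU/GP
U = 1.65·0.000125^(59/1000)·(1−e^(−0.04·47))/4.15 = 0.1983
IBU = (7.9/100)·62·0.1983·1000/24.4 = 39.7994
BU:GU = 39.7994/59

0.6746


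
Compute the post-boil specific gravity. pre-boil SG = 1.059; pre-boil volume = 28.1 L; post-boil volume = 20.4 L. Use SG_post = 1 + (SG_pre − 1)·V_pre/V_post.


pts_pre = (1.059 − 1)·1000 = 59.0000
pts_post = 59.0000·28.1/20.4 = 81.2696
SG_post = 1 + 81.2696/1000

1.0813


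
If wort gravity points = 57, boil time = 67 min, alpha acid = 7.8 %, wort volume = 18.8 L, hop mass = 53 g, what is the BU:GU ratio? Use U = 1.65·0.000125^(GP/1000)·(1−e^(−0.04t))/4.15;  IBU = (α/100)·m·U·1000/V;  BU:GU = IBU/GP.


U = 1.65·0.000125^(57/1000)·(1−e^(−0.04·67))/4.15 = 0.2219
IBU = (7.8/100)·53·0.2219·1000/18.8 = 48.7894
BU:GU = 48.7894/57

0.8560


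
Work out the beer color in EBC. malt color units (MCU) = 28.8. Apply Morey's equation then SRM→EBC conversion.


SRM = 1.4922·MCU^0.6859;  EBC = SRM·1.97
SRM = 1.4922·28.8^0.6859 = 14.9563
EBC = 14.9563·1.97

29.4639 EBC


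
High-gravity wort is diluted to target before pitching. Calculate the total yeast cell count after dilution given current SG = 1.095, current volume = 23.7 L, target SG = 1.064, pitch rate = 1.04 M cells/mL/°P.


V_w = V·((SG_c−1)/(SG_t−1)−1);  °P = 259 − 259/SG_t;  cells = rate·(V+V_w)·°P
V_w = 23.7·((1.095−1)/(1.064−1)−1) = 11.4797
V_final = 23.7 + 11.4797 = 35.1797
°P = 259 − 259/1.064 = 15.5789
cells = 1.04·35.1797·15.5789

569.9850 billion cells


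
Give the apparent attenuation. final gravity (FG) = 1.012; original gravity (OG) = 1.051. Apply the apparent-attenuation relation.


AA = (OG − FG)/(OG − 1) · 100
AA = (1.051 − 1.012)/(1.051 − 1) · 100

76.4706 %


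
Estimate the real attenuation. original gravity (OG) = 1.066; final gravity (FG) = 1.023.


AA = (OG−FG)/(OG−1)·100;  RA = AA·0.8192
AA = (1.066 − 1.023)/(1.066 − 1)·100 = 65.1515
RA = 65.1515·0.8192

53.3721 %


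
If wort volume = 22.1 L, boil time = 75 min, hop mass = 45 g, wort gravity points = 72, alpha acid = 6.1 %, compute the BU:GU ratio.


U = 1.65·0.000125^(GP/1000)·(1−e^(−0.04t))/4.15;  IBU = (α/100)·m·U·1000/V;  BU:GU = IBU/GP
U = 1.65·0.000125^(72/1000)·(1−e^(−0.04·75))/4.15 = 0.1978
IBU = (6.1/100)·45·0.1978·1000/22.1 = 24.5688
BU:GU = 24.5688/72

0.3412


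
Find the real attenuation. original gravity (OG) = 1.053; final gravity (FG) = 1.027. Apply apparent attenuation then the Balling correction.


AA = (OG−FG)/(OG−1)·100;  RA = AA·0.8192
AA = (1.053 − 1.027)/(1.053 − 1)·100 = 49.0566
RA = 49.0566·0.8192

40.1872 %


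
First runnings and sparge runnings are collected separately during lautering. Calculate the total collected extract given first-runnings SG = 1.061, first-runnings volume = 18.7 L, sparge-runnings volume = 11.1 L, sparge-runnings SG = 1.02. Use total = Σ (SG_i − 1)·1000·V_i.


first = (1.061 − 1)·1000·18.7 = 1140.7000
sparge = (1.02 − 1)·1000·11.1 = 222.0000
total = 1140.7000 + 222.0000

1362.7000 gravity·L


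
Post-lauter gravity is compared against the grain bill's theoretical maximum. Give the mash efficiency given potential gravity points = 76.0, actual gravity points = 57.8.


efficiency = actual / potential × 100
efficiency = 57.8 / 76.0 × 100

76.0526 %


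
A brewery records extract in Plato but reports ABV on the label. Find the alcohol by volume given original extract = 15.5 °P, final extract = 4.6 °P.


SG = 259/(259 − P);  ABV = (OG − FG)·131.25
OG = 259/(259 − 15.5) = 1.0637
FG = 259/(259 − 4.6) = 1.0181
ABV = (1.0637 − 1.0181)·131.25

5.9815 % ABV


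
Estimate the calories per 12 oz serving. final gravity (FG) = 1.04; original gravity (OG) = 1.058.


ABW = (OG−FG)·131.25·0.79/FG;  °P = 259 − 259/SG (for OG→OE and FG→AE);  RE = 0.1808·OE + 0.8192·AE;  Cal = (6.9·ABW + 4·(RE−0.1))·FG·3.55
ABW = (1.058 − 1.04)·131.25·0.79/1.04 = 1.7946
OE = 259 − 259/1.058 = 14.1985 °P
AE = 259 − 259/1.04 = 9.9615 °P
RE = 0.1808·14.1985 + 0.8192·9.9615 = 10.7276 °P
Cal = (6.9·1.7946 + 4·(10.7276−0.1))·1.04·3.55

202.6649 kcal


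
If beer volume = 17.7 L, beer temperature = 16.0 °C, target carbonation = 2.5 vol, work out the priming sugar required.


residual = 14.695·(0.01821 + 0.09011·e^(−0.04·T));  sugar = (target − residual)·4.0·V
residual = 14.695·(0.01821 + 0.09011·e^(−0.04·16.0)) = 0.9658
sugar = (2.5 − 0.9658)·4.0·17.7

108.6200 g


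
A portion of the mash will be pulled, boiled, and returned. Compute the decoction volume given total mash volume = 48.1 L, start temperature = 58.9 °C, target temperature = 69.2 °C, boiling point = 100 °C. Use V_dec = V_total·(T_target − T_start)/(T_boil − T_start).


V_dec = 48.1·(69.2 − 58.9)/(100 − 58.9)

12.0543 L


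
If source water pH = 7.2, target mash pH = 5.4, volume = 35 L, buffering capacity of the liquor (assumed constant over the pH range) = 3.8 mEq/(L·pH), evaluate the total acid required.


acid = buffering capacity · (pH_source − pH_target) · V
acid = 3.8 · (7.2 − 5.4) · 35

239.4000 mEq


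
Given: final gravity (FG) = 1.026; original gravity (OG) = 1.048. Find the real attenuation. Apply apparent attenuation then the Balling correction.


AA = (OG−FG)/(OG−1)·100;  RA = AA·0.8192
AA = (1.048 − 1.026)/(1.048 − 1)·100 = 45.8333
RA = 45.8333·0.8192

37.5467 %


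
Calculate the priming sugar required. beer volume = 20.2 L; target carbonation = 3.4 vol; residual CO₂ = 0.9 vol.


sugar = (target − residual)·4.0·V
sugar = (3.4 − 0.9)·4.0·20.2

202.0000 g


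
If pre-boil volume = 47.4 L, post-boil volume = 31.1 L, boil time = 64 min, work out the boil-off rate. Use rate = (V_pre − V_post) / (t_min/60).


rate = (47.4 − 31.1) / (64/60)

15.2812 L/hr


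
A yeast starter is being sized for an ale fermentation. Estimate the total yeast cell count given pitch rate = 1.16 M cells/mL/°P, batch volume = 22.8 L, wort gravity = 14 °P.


cells (billions) = rate · V_L · °P
cells = 1.16 · 22.8 · 14

370.2720 billion cells


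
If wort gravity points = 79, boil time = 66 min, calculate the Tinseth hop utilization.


U = 1.65·0.000125^(GP/1000) · (1 − e^(−0.04·t))/4.15
bigness = 1.65·0.000125^(79/1000) = 0.8112
boil_factor = (1 − e^(−0.04·66))/4.15 = 0.2238
U = 0.8112 · 0.2238

0.1815


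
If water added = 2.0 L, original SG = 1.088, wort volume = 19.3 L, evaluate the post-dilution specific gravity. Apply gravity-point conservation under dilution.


SG_new = 1 + (SG_old − 1)·V_old/(V_old + V_water)
pts = (1.088 − 1)·1000·19.3/(19.3 + 2.0) = 79.7371
SG_new = 1 + 79.7371/1000

1.0797


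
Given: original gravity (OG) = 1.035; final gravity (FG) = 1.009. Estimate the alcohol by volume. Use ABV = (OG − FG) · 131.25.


ABV = (1.035 − 1.009) · 131.25

3.4125 % ABV


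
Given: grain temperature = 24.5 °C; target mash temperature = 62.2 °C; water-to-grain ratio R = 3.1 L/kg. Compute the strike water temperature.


T_strike = (0.41/R)·(T_mash − T_grain) + T_mash
T_strike = (0.41/3.1)·(62.2 − 24.5) + 62.2

67.1861 °C


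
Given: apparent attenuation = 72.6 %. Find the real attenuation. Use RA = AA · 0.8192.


RA = 72.6 · 0.8192

59.4739 %


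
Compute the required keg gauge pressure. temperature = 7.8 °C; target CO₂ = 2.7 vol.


psi = vols/(0.01821 + 0.09011·e^(−0.04·T)) − 14.695
psi = 2.7/(0.01821 + 0.09011·e^(−0.04·7.8)) − 14.695

17.3834 psi


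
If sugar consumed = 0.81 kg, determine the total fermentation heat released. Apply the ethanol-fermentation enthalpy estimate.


Q = m_sugar · 590 kJ/kg
Q = 0.81 · 590

477.9000 kJ


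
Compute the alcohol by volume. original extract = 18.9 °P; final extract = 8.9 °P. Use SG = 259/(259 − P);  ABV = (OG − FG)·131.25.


OG = 259/(259 − 18.9) = 1.0787
FG = 259/(259 − 8.9) = 1.0356
ABV = (1.0787 − 1.0356)·131.25

5.6610 % ABV


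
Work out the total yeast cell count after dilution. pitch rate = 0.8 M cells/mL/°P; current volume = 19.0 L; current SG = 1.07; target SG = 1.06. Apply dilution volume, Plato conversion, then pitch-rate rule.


V_w = V·((SG_c−1)/(SG_t−1)−1);  °P = 259 − 259/SG_t;  cells = rate·(V+V_w)·°P
V_w = 19.0·((1.07−1)/(1.06−1)−1) = 3.1667
V_final = 19.0 + 3.1667 = 22.1667
°P = 259 − 259/1.06 = 14.6604
cells = 0.8·22.1667·14.6604

259.9774 billion cells


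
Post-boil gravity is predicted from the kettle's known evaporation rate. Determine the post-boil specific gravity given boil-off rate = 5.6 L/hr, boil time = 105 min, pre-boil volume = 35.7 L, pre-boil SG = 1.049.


V_post = V_pre − rate·(t/60);  SG_post = 1 + (SG_pre−1)·V_pre/V_post
V_post = 35.7 − 5.6·(105/60) = 25.9000
SG_post = 1 + (1.049 − 1)·35.7/25.9000

1.0675


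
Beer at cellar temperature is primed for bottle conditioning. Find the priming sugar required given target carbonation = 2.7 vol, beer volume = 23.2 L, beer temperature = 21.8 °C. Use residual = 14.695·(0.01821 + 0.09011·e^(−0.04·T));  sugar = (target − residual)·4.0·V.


residual = 14.695·(0.01821 + 0.09011·e^(−0.04·21.8)) = 0.8212
sugar = (2.7 − 0.8212)·4.0·23.2

174.3481 g


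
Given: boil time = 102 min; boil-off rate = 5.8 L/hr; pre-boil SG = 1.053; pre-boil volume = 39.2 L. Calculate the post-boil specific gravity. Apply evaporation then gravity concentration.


V_post = V_pre − rate·(t/60);  SG_post = 1 + (SG_pre−1)·V_pre/V_post
V_post = 39.2 − 5.8·(102/60) = 29.3400
SG_post = 1 + (1.053 − 1)·39.2/29.3400

1.0708


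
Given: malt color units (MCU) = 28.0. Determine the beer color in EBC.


SRM = 1.4922·MCU^0.6859;  EBC = SRM·1.97
SRM = 1.4922·28.0^0.6859 = 14.6701
EBC = 14.6701·1.97

28.9001 EBC


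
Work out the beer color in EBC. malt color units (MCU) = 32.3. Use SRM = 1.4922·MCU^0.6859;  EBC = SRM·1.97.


SRM = 1.4922·32.3^0.6859 = 16.1804
EBC = 16.1804·1.97

31.8754 EBC


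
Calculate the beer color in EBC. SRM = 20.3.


EBC = SRM · 1.97
EBC = 20.3 · 1.97

39.9910 EBC


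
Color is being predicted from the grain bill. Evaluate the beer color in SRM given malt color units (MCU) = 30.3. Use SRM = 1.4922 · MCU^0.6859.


SRM = 1.4922 · 30.3^0.6859

15.4863 SRM


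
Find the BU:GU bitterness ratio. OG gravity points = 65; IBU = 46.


BU:GU = IBU / OG_points
BU:GU = 46 / 65

0.7077


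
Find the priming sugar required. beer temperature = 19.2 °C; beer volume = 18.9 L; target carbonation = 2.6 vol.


residual = 14.695·(0.01821 + 0.09011·e^(−0.04·T));  sugar = (target − residual)·4.0·V
residual = 14.695·(0.01821 + 0.09011·e^(−0.04·19.2)) = 0.8819
sugar = (2.6 − 0.8819)·4.0·18.9

129.8861 g
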